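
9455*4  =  37820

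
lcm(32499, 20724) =1429956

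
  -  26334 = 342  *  ( - 77 )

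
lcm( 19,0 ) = 0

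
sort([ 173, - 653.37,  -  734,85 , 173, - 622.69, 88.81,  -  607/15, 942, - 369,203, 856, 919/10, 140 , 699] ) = [- 734, - 653.37, - 622.69 , - 369,- 607/15,  85 , 88.81 , 919/10,140,  173,173, 203,699,856, 942]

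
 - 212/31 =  - 7 + 5/31 = -6.84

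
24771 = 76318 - 51547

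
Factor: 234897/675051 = 317^1 * 911^( - 1 ) = 317/911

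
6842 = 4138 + 2704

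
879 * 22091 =19417989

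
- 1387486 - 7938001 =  - 9325487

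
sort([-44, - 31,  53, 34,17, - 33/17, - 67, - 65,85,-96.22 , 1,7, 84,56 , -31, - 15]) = [ - 96.22, - 67, - 65, - 44, - 31,- 31,- 15, - 33/17,1,7,17 , 34,53,56,84,85]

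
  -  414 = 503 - 917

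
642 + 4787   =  5429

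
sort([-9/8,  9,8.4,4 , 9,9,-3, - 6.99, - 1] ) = [ - 6.99, - 3,-9/8,-1,  4,8.4,9,  9, 9]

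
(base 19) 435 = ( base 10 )1506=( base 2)10111100010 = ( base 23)2JB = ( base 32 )1F2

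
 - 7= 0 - 7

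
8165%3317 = 1531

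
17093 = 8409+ 8684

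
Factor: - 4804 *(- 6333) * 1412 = 42958309584 = 2^4  *3^1* 353^1*1201^1 * 2111^1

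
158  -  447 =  - 289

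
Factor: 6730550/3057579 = 2^1*3^( - 2) * 5^2 * 7^( - 1)*227^1* 593^1*48533^( - 1)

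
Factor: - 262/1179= - 2/9 =- 2^1*3^( - 2) 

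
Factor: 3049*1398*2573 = 2^1*3^1* 31^1*83^1 * 233^1*3049^1  =  10967417646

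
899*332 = 298468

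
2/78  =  1/39 = 0.03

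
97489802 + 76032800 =173522602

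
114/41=114/41 = 2.78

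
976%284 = 124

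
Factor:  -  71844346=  - 2^1*7^1* 17^1*301867^1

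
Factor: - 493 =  - 17^1*29^1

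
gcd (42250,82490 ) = 10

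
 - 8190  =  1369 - 9559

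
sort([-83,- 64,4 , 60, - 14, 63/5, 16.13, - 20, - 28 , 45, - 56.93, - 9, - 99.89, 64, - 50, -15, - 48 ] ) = [ - 99.89, - 83,  -  64, - 56.93, - 50, - 48, - 28, - 20 ,-15, - 14, - 9, 4, 63/5,16.13, 45,60, 64]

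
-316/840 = -79/210=-0.38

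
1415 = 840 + 575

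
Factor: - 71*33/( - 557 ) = 3^1*11^1 * 71^1*557^( - 1) = 2343/557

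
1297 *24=31128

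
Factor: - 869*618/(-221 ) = 537042/221= 2^1 * 3^1*11^1*13^(-1)*17^(-1)*79^1*103^1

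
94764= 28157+66607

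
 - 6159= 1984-8143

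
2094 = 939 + 1155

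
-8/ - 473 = 8/473=0.02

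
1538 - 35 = 1503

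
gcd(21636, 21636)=21636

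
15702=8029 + 7673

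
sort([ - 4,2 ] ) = [ - 4, 2 ]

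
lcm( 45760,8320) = 91520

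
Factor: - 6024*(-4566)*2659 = 73137347856 =2^4*3^2*251^1*761^1*2659^1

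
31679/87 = 364+11/87= 364.13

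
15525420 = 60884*255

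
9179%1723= 564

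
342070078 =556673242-214603164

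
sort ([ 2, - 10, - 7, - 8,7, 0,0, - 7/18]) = [ - 10,  -  8, - 7, - 7/18, 0,0, 2, 7 ] 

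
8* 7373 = 58984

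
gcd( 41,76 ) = 1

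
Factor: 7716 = 2^2*3^1*643^1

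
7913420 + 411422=8324842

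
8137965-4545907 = 3592058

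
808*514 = 415312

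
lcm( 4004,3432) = 24024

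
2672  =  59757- 57085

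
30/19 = 30/19 = 1.58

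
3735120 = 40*93378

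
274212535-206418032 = 67794503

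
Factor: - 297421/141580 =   -  2^(-2 ) * 5^(  -  1 ) * 7079^(-1)*297421^1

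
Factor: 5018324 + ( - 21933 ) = 4996391=67^1*74573^1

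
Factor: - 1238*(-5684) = 7036792  =  2^3*7^2*29^1*619^1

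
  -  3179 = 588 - 3767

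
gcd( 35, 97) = 1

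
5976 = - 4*( - 1494 )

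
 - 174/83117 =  - 1+ 82943/83117 =- 0.00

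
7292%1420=192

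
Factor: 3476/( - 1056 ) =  - 2^(- 3 ) * 3^( - 1 )*79^1 = -79/24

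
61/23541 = 61/23541 = 0.00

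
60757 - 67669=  -6912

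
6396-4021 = 2375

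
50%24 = 2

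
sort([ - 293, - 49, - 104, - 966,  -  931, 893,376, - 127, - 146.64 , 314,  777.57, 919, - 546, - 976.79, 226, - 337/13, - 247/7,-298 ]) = [ - 976.79,-966,  -  931, - 546, - 298, - 293,-146.64 , - 127, -104 ,- 49, - 247/7, - 337/13 , 226, 314,376, 777.57  ,  893,919] 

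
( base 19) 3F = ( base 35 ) 22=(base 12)60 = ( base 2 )1001000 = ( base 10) 72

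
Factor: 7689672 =2^3*3^2*106801^1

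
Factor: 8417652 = 2^2*3^1*17^1*41263^1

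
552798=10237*54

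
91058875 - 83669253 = 7389622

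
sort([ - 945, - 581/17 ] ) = [ - 945,  -  581/17 ] 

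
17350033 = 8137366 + 9212667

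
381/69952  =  381/69952= 0.01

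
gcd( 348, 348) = 348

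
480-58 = 422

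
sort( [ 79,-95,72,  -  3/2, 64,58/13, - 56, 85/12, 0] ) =[ - 95, - 56, - 3/2 , 0, 58/13, 85/12,64,72, 79 ]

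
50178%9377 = 3293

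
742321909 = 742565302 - 243393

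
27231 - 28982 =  - 1751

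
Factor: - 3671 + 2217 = -2^1 *727^1=-1454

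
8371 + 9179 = 17550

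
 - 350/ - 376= 175/188 = 0.93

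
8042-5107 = 2935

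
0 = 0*93907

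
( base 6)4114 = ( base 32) SE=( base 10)910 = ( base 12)63a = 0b1110001110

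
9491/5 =9491/5 = 1898.20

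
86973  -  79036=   7937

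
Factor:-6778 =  - 2^1*3389^1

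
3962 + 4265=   8227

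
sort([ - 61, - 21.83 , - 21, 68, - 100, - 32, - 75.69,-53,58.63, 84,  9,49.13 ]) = [ - 100, - 75.69, - 61, - 53, - 32, - 21.83  , - 21,9  ,  49.13,  58.63,68  ,  84]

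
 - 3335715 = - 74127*45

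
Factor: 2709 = 3^2*7^1*43^1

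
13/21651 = 13/21651 = 0.00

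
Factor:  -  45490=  - 2^1 *5^1*4549^1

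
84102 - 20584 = 63518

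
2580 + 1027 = 3607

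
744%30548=744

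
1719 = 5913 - 4194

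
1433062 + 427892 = 1860954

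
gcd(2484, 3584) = 4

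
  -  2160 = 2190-4350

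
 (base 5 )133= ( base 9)47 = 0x2b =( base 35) 18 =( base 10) 43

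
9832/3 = 9832/3  =  3277.33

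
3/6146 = 3/6146 = 0.00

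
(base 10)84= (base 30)2o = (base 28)30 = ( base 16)54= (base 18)4C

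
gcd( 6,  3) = 3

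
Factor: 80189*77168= 2^4 * 7^1*13^1*17^1  *53^2 * 89^1 =6188024752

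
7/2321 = 7/2321 = 0.00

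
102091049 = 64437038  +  37654011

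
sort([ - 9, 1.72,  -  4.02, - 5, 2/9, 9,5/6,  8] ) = [ - 9, - 5, - 4.02 , 2/9  ,  5/6, 1.72,8,9]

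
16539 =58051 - 41512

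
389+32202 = 32591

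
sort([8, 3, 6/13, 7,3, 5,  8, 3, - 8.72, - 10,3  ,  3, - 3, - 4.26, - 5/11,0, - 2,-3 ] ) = [ - 10, - 8.72, - 4.26,  -  3, -3, - 2,-5/11,  0,  6/13,3, 3, 3,3,3 , 5 , 7,8, 8]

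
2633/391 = 6 + 287/391=6.73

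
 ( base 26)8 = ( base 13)8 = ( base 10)8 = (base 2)1000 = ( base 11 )8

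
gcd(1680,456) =24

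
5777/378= 5777/378 = 15.28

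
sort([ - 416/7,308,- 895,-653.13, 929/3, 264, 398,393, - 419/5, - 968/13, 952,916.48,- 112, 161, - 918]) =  [-918, - 895 , - 653.13, - 112,-419/5 , - 968/13,- 416/7,161, 264, 308,929/3, 393,398,916.48,952]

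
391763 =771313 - 379550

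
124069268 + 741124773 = 865194041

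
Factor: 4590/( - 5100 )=  -  2^( - 1 )*3^2*5^ (-1)=-9/10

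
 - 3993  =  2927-6920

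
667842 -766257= - 98415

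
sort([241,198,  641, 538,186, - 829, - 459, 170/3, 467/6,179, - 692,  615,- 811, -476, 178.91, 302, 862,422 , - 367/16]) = [ - 829, - 811, - 692, - 476,-459, - 367/16, 170/3,467/6,178.91, 179,186, 198, 241,302, 422, 538, 615, 641 , 862 ]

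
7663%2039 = 1546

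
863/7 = 123+ 2/7 = 123.29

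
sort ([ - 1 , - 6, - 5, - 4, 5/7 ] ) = [ - 6, - 5, -4, - 1,5/7 ]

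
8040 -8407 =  - 367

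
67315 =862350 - 795035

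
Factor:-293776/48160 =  - 61/10 = -2^( - 1) * 5^( - 1)*61^1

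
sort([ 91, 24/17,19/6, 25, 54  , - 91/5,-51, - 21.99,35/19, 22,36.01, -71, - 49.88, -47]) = [-71,-51, - 49.88, - 47,-21.99, - 91/5,24/17, 35/19,19/6, 22, 25, 36.01, 54, 91]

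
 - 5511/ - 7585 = 5511/7585= 0.73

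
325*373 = 121225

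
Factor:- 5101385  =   - 5^1*113^1 * 9029^1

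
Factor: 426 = 2^1 * 3^1*71^1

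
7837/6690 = 7837/6690 = 1.17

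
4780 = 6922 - 2142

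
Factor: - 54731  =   - 229^1*239^1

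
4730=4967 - 237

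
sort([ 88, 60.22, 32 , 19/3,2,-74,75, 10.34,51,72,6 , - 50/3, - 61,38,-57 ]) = [ - 74, - 61,- 57 , - 50/3,2,6,19/3,10.34, 32, 38, 51,60.22,72,75, 88]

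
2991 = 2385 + 606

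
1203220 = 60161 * 20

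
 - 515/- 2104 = 515/2104= 0.24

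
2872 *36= 103392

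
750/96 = 125/16 = 7.81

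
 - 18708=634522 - 653230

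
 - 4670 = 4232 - 8902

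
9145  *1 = 9145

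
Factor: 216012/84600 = 383/150 = 2^ (-1 )*3^( - 1 )*5^(  -  2)* 383^1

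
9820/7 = 9820/7 =1402.86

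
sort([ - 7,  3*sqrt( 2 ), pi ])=[-7,  pi,3 * sqrt(2 ) ]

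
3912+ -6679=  - 2767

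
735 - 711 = 24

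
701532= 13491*52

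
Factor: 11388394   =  2^1*5694197^1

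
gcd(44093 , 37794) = 6299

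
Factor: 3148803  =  3^2 *7^1*151^1  *  331^1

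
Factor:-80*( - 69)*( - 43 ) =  - 2^4*3^1*5^1*  23^1*43^1 = - 237360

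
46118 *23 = 1060714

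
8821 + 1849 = 10670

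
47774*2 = 95548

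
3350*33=110550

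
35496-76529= - 41033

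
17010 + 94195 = 111205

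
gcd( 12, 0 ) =12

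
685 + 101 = 786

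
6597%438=27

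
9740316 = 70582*138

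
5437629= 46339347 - 40901718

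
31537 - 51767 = - 20230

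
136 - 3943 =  - 3807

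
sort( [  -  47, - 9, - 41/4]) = [-47, - 41/4, - 9 ] 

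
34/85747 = 34/85747 = 0.00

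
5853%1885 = 198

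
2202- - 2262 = 4464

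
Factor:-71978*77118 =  - 2^2*3^1*17^1 * 29^1*73^1*12853^1 = -5550799404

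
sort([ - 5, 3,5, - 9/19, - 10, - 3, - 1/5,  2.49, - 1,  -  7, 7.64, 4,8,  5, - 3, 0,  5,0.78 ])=[ - 10, - 7, - 5, - 3, - 3, - 1, - 9/19,-1/5, 0,0.78,2.49, 3, 4, 5,  5, 5, 7.64,  8] 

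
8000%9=8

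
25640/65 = 5128/13=   394.46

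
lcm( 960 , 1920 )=1920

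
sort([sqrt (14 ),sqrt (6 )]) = [sqrt( 6),sqrt(14 )]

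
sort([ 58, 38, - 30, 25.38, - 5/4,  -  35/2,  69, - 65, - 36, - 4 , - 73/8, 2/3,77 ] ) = [ - 65, - 36, - 30,-35/2, - 73/8, - 4, - 5/4, 2/3, 25.38,38,58,  69,77 ] 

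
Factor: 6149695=5^1*1229939^1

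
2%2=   0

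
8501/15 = 8501/15 = 566.73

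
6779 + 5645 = 12424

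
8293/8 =8293/8 = 1036.62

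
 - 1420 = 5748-7168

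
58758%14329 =1442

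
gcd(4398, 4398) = 4398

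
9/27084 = 3/9028 = 0.00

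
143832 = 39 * 3688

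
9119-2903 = 6216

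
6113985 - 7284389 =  - 1170404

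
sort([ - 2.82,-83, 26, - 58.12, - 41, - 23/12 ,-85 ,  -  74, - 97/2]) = [ - 85, - 83,-74, - 58.12,-97/2, - 41 , - 2.82,-23/12,26]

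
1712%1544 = 168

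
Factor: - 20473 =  - 59^1*347^1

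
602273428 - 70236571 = 532036857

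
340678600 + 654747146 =995425746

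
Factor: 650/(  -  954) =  - 3^ (-2 )*5^2*13^1*53^( - 1 ) = - 325/477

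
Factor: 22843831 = 22843831^1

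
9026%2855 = 461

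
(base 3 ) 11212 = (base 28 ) 4J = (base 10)131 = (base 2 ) 10000011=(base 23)5g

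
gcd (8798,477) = 53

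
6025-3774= 2251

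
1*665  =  665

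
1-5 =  - 4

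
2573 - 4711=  - 2138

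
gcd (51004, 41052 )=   1244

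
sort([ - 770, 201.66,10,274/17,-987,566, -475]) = [ - 987 , - 770, - 475,10, 274/17,201.66,566] 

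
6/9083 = 6/9083 = 0.00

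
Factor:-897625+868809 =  - 2^4*1801^1 = - 28816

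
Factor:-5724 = -2^2*3^3*53^1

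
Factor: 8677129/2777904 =2^(  -  4)*3^( - 2 )*19^1 * 37^1*101^( - 1) * 191^( -1)*12343^1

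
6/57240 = 1/9540 = 0.00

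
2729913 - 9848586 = - 7118673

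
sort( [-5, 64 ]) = [ - 5,64] 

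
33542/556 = 60 + 91/278 =60.33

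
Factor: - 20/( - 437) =2^2*5^1  *  19^( - 1)*23^(  -  1 )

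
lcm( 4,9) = 36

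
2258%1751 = 507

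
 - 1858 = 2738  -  4596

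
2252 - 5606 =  -3354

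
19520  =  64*305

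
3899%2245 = 1654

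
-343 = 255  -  598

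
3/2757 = 1/919= 0.00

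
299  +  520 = 819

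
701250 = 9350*75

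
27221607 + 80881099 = 108102706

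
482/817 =482/817 = 0.59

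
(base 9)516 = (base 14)220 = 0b110100100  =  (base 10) 420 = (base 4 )12210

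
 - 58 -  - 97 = 39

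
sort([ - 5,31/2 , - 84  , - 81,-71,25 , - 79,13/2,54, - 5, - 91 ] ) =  [ - 91,-84, - 81, - 79,  -  71, -5, - 5, 13/2, 31/2,25,54]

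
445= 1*445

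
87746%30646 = 26454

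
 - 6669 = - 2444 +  - 4225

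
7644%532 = 196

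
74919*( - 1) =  - 74919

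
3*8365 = 25095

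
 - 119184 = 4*( - 29796)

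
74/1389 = 74/1389=0.05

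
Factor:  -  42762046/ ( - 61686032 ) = 2^( -3)*19^1*31^( - 1 )*124367^( - 1 )*1125317^1= 21381023/30843016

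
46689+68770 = 115459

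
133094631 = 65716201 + 67378430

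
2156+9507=11663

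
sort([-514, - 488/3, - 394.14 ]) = [ - 514, - 394.14 , - 488/3 ] 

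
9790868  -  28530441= - 18739573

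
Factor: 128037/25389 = 3^ ( - 1)*7^1*31^ ( -1)*67^1 = 469/93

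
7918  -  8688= - 770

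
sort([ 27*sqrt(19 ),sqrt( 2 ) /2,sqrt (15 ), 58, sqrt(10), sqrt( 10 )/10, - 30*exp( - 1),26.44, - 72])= [ - 72,-30*exp( - 1), sqrt(10)/10, sqrt( 2) /2, sqrt( 10), sqrt(15) , 26.44,58, 27*sqrt( 19 )]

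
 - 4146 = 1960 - 6106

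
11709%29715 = 11709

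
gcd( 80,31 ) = 1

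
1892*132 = 249744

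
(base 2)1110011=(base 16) 73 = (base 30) 3P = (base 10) 115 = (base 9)137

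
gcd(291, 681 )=3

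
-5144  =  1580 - 6724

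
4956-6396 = -1440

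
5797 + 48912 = 54709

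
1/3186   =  1/3186 =0.00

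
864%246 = 126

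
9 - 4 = 5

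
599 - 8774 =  - 8175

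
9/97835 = 9/97835=0.00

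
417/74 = 417/74 =5.64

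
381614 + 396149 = 777763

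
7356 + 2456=9812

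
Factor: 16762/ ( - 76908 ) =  - 2^( - 1)*3^ ( - 1)*13^( - 1)*17^1 = - 17/78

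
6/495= 2/165  =  0.01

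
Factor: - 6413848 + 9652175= 3238327 = 199^1*16273^1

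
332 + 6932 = 7264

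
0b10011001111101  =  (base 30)asd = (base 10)9853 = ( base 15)2dbd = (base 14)383b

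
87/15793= 87/15793 =0.01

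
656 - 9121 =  - 8465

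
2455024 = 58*42328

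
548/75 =7 + 23/75=7.31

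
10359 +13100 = 23459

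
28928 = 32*904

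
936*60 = 56160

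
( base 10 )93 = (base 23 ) 41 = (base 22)45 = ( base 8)135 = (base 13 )72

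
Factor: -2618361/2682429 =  - 3^1*59^1*103^( - 1 )*4931^1*8681^( - 1 ) = - 872787/894143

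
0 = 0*99070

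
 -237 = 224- 461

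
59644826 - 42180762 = 17464064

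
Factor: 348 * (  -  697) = - 2^2*3^1*17^1*29^1  *41^1 = -242556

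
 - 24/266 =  - 12/133 = - 0.09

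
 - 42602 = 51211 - 93813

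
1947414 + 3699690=5647104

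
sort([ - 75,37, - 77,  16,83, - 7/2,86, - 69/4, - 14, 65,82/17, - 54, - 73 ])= [- 77, - 75, - 73, - 54, - 69/4, - 14, -7/2 , 82/17,16,  37, 65,83, 86 ] 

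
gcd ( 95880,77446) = 2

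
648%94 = 84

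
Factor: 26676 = 2^2* 3^3*13^1*19^1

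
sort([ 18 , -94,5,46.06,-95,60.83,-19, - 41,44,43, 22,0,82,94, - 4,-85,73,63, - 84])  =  [  -  95, - 94, - 85, - 84,-41 ,-19,-4,0,  5, 18, 22,43,44,46.06,60.83,63,73,82,  94]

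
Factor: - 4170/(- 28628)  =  2085/14314 = 2^(-1)*3^1*5^1 *17^(  -  1) * 139^1 * 421^(-1) 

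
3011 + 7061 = 10072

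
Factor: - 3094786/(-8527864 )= 1547393/4263932  =  2^( - 2) * 59^1*641^( - 1 )*1663^( - 1)*26227^1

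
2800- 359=2441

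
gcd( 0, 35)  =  35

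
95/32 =2 + 31/32  =  2.97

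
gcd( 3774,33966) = 3774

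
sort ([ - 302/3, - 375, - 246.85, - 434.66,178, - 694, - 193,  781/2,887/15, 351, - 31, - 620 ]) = [ - 694, - 620, - 434.66, - 375  , - 246.85, -193, - 302/3 , -31,887/15,178,  351, 781/2 ]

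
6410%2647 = 1116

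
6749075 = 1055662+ 5693413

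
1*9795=9795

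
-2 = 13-15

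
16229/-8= - 16229/8  =  - 2028.62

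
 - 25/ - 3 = 8 + 1/3=8.33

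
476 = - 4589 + 5065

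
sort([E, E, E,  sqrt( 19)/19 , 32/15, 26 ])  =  [sqrt( 19)/19 , 32/15, E, E,E,26 ]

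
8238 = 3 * 2746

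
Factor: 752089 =13^1*57853^1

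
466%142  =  40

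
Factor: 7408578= 2^1*3^1*149^1*8287^1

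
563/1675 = 563/1675= 0.34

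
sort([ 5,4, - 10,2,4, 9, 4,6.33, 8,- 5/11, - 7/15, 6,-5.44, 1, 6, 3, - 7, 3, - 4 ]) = [ -10, - 7, - 5.44, - 4, - 7/15, - 5/11, 1, 2, 3,3, 4, 4, 4, 5, 6, 6, 6.33,8,9 ]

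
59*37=2183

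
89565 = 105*853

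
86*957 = 82302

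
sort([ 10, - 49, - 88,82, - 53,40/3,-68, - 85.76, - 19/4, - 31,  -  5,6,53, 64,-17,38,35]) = [ - 88,-85.76, -68,- 53,-49,-31, - 17,  -  5, - 19/4,6,10, 40/3,35,38,  53,64, 82]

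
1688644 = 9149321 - 7460677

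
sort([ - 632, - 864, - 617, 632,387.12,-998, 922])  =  [-998, - 864, - 632, - 617,387.12,632, 922]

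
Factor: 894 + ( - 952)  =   - 58 =-  2^1*29^1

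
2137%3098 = 2137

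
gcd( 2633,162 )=1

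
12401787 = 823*15069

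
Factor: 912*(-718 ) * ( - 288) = 188587008 = 2^10*3^3*19^1*359^1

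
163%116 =47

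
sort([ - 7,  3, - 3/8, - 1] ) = [ - 7,  -  1, - 3/8, 3] 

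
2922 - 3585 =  - 663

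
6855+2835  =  9690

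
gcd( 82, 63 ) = 1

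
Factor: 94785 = 3^1*5^1* 71^1*89^1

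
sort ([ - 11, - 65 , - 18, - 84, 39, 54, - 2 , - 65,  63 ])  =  [ - 84, - 65 , - 65,  -  18, - 11, - 2,  39,  54, 63 ] 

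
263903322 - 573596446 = -309693124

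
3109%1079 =951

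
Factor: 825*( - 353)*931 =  -271130475  =  -3^1*5^2*7^2*11^1*19^1 * 353^1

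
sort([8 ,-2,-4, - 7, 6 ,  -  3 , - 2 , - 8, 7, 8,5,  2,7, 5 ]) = [  -  8 , - 7 ,- 4 ,-3, - 2 , - 2, 2, 5,5 , 6 , 7 , 7,  8,8] 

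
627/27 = 23 + 2/9 = 23.22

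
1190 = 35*34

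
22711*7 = 158977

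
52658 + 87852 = 140510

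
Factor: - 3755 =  - 5^1*751^1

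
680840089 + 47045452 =727885541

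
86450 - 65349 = 21101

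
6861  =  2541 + 4320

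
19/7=2 + 5/7= 2.71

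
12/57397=12/57397 = 0.00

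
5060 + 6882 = 11942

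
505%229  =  47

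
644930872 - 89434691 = 555496181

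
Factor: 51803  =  51803^1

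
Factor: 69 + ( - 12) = 57  =  3^1*19^1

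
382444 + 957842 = 1340286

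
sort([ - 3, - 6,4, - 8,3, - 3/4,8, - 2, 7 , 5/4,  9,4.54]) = [  -  8, - 6, - 3 , - 2, - 3/4 , 5/4, 3,4,4.54, 7,  8,9] 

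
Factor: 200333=7^1*28619^1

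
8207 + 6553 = 14760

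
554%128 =42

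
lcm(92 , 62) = 2852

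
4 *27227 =108908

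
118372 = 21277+97095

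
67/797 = 67/797 = 0.08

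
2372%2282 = 90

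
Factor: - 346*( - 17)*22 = 2^2*11^1*17^1*173^1= 129404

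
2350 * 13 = 30550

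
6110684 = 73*83708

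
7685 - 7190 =495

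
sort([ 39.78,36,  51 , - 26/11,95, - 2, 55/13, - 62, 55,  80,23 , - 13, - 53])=[ - 62, - 53, - 13, - 26/11, - 2 , 55/13, 23, 36, 39.78,  51, 55, 80, 95 ]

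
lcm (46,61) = 2806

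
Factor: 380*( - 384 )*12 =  -2^11*3^2*5^1 * 19^1= -  1751040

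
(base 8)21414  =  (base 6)105312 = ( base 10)8972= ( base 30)9t2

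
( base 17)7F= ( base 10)134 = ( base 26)54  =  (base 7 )251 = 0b10000110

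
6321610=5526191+795419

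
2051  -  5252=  - 3201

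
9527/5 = 9527/5 = 1905.40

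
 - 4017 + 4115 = 98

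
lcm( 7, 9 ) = 63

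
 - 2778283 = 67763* ( - 41) 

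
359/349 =359/349 = 1.03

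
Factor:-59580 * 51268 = -3054547440 = - 2^4 * 3^2 *5^1 * 7^1*331^1*1831^1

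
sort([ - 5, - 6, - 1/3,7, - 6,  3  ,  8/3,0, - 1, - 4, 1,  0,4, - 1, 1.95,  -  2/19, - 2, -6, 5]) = [ - 6, - 6, - 6, - 5,-4, - 2, - 1, - 1,-1/3, - 2/19,0, 0 , 1, 1.95, 8/3,3, 4, 5, 7 ]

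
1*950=950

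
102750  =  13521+89229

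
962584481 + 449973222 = 1412557703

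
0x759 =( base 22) 3jb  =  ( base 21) 45C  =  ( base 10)1881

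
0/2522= 0=0.00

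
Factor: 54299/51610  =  2^( - 1)*5^( - 1)*7^1*13^( - 1)*397^ ( - 1)*7757^1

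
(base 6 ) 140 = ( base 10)60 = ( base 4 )330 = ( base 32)1s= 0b111100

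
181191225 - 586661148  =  -405469923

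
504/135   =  3 + 11/15 = 3.73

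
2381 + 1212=3593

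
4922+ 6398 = 11320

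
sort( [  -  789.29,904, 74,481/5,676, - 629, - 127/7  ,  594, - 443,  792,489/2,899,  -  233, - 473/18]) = [-789.29, - 629, -443, - 233, - 473/18,-127/7 , 74,481/5,489/2,  594,676, 792,899 , 904 ] 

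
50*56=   2800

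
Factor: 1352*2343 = 2^3*3^1 * 11^1 * 13^2* 71^1 = 3167736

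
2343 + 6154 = 8497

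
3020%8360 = 3020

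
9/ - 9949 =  - 1  +  9940/9949 = - 0.00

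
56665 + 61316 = 117981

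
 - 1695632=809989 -2505621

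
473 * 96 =45408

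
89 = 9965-9876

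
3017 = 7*431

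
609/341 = 1+268/341= 1.79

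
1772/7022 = 886/3511 = 0.25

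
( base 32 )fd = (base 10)493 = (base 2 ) 111101101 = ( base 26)ip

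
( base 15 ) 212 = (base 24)JB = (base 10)467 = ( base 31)f2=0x1D3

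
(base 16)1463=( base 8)12143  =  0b1010001100011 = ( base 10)5219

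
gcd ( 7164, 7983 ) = 9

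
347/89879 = 347/89879= 0.00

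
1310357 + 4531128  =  5841485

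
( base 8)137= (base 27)3E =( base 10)95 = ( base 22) 47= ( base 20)4f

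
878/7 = 125 + 3/7 = 125.43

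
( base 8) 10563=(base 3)20010110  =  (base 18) DE3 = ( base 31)4K3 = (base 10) 4467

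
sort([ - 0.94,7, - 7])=[-7, - 0.94,7]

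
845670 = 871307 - 25637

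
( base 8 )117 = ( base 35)29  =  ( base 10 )79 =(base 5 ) 304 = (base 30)2j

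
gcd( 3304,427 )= 7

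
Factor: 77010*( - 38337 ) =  - 2952332370 = - 2^1*3^2*5^1*13^1 *17^1*151^1*983^1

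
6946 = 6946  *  1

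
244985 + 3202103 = 3447088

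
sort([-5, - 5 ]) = [ - 5, -5]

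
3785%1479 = 827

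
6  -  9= - 3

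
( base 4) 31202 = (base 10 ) 866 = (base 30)sq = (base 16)362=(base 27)152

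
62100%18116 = 7752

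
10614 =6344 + 4270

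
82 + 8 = 90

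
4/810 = 2/405 =0.00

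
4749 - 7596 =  - 2847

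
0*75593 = 0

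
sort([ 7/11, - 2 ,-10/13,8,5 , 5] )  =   [  -  2, - 10/13,  7/11,5 , 5, 8 ]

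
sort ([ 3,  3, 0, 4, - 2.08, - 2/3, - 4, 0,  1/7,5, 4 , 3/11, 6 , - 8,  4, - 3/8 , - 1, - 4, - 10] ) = [ - 10 , - 8, - 4, - 4, - 2.08, -1, - 2/3,-3/8,0 , 0,1/7, 3/11,  3, 3 , 4,  4,4, 5,6] 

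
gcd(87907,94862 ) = 1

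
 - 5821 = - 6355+534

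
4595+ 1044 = 5639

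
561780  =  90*6242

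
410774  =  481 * 854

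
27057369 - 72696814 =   -  45639445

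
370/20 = 18+1/2 = 18.50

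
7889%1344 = 1169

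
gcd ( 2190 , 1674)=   6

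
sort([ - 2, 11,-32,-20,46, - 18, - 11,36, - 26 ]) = [  -  32,-26, - 20, - 18,-11,-2,11,36,46]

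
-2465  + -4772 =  - 7237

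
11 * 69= 759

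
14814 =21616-6802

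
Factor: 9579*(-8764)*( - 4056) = 2^5*3^2*7^1*13^2*31^1*103^1*313^1 = 340502643936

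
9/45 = 1/5=0.20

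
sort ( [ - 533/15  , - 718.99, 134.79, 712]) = [ -718.99, - 533/15,134.79, 712 ] 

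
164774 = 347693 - 182919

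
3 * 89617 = 268851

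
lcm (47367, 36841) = 331569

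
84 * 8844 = 742896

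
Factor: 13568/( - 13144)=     -  32/31=- 2^5 * 31^( - 1) 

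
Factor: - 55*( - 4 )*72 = 15840 = 2^5*3^2*5^1*11^1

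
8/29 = 8/29  =  0.28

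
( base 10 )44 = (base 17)2a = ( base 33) 1b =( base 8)54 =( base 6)112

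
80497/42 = 1916 + 25/42 = 1916.60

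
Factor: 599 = 599^1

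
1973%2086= 1973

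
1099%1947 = 1099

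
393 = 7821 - 7428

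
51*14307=729657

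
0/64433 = 0 = 0.00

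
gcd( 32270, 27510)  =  70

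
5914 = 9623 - 3709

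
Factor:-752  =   - 2^4*47^1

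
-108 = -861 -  - 753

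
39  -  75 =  - 36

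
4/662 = 2/331= 0.01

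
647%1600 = 647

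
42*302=12684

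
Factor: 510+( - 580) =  - 70 = - 2^1*5^1*7^1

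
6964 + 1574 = 8538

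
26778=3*8926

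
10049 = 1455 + 8594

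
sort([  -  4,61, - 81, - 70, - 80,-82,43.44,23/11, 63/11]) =[ - 82, - 81 , - 80, - 70, - 4,  23/11,  63/11 , 43.44,61]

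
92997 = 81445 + 11552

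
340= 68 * 5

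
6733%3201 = 331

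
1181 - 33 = 1148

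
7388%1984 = 1436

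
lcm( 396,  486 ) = 10692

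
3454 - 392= 3062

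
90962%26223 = 12293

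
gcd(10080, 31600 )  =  80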